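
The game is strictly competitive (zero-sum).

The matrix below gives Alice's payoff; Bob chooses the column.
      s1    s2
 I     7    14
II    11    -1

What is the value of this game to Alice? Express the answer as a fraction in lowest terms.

Row minima are 7 and -1, so Alice's maximin is 7; column maxima are 11 and 14, so Bob's minimax is 11. These differ, so the equilibrium is in mixed strategies.
Let Alice play I with probability p. Bob is indifferent when 7p + 11(1−p) = 14p − (1−p), giving p = 12/19.
Let Bob play s1 with probability q. Alice is indifferent when 7q + 14(1−q) = 11q − (1−q), giving q = 15/19.
The value is 7·(15/19) + (14)·(4/19) = 161/19.

161/19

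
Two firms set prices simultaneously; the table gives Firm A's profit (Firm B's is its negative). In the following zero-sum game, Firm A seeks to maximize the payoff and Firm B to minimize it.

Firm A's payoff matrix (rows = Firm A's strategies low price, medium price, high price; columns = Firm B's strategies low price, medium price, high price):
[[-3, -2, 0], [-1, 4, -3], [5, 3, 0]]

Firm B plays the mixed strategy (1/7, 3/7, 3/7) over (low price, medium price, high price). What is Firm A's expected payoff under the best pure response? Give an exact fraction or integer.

2

low price: (-3)·(1/7) + (-2)·(3/7) + (0)·(3/7) = -9/7.
medium price: (-1)·(1/7) + (4)·(3/7) + (-3)·(3/7) = 2/7.
high price: (5)·(1/7) + (3)·(3/7) + (0)·(3/7) = 2.
The best pure response is high price with expected payoff 2.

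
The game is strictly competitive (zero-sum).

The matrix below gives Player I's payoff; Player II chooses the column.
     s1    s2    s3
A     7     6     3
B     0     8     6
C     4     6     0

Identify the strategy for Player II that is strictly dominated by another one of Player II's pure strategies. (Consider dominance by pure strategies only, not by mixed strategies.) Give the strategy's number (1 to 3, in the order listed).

2

Player II prefers columns that give Player I less. Compare s2 with s3: 3 < 6, 6 < 8, 0 < 6.
So s3 strictly dominates s2 for Player II; s2 is strictly dominated.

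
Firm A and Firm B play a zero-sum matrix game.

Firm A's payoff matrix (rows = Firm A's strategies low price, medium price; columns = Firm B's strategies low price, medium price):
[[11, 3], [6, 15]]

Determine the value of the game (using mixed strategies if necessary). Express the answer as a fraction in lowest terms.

147/17

Row minima are 3 and 6, so Firm A's maximin is 6; column maxima are 11 and 15, so Firm B's minimax is 11. These differ, so the equilibrium is in mixed strategies.
Let Firm A play low price with probability p. Firm B is indifferent when 11p + 6(1−p) = 3p + 15(1−p), giving p = 9/17.
Let Firm B play low price with probability q. Firm A is indifferent when 11q + 3(1−q) = 6q + 15(1−q), giving q = 12/17.
The value is 11·(12/17) + (3)·(5/17) = 147/17.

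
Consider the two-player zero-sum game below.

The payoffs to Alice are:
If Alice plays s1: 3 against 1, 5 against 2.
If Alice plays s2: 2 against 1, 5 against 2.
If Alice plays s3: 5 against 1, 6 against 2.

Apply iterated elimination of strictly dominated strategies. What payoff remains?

5

Column 2 is strictly dominated by 1 for Bob (3<5, 2<5, 5<6); eliminate 2.
Row s2 is strictly dominated by row s1 (3>2); eliminate s2.
Row s1 is strictly dominated by row s3 (5>3); eliminate s1.
Only (s3, 1) remains, with payoff 5.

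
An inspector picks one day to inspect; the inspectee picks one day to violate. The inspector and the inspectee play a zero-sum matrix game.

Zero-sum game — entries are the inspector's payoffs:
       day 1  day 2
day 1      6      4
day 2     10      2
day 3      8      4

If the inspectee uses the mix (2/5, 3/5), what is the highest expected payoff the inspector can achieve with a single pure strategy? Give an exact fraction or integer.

day 1: (6)·(2/5) + (4)·(3/5) = 24/5.
day 2: (10)·(2/5) + (2)·(3/5) = 26/5.
day 3: (8)·(2/5) + (4)·(3/5) = 28/5.
The best pure response is day 3 with expected payoff 28/5.

28/5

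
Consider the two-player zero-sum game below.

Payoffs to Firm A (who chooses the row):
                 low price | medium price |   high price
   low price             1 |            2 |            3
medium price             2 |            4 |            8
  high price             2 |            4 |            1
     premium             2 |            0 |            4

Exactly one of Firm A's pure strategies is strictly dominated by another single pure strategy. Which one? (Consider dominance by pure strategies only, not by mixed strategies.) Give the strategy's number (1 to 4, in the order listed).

Compare low price with medium price: 2 > 1, 4 > 2, 8 > 3.
So medium price strictly dominates low price for Firm A; low price is strictly dominated.

1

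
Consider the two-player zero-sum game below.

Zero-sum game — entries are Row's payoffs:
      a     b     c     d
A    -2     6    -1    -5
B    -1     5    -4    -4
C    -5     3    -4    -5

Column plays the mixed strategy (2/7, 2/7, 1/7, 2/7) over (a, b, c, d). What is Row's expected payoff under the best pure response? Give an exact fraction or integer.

A: (-2)·(2/7) + (6)·(2/7) + (-1)·(1/7) + (-5)·(2/7) = -3/7.
B: (-1)·(2/7) + (5)·(2/7) + (-4)·(1/7) + (-4)·(2/7) = -4/7.
C: (-5)·(2/7) + (3)·(2/7) + (-4)·(1/7) + (-5)·(2/7) = -18/7.
The best pure response is A with expected payoff -3/7.

-3/7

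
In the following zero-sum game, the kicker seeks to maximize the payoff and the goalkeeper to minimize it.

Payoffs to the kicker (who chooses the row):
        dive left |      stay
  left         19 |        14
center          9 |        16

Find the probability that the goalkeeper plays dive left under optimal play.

Row minima are 14 and 9, so the kicker's maximin is 14; column maxima are 19 and 16, so the goalkeeper's minimax is 16. These differ, so the equilibrium is in mixed strategies.
Let the goalkeeper play dive left with probability q. The kicker is indifferent when 19q + 14(1−q) = 9q + 16(1−q), giving q = 1/6.

1/6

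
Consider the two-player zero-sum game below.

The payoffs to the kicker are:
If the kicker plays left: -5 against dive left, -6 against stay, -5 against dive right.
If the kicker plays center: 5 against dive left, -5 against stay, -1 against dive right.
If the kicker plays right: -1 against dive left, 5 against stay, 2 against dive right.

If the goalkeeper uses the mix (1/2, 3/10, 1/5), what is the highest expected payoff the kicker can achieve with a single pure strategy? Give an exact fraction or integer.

7/5

left: (-5)·(1/2) + (-6)·(3/10) + (-5)·(1/5) = -53/10.
center: (5)·(1/2) + (-5)·(3/10) + (-1)·(1/5) = 4/5.
right: (-1)·(1/2) + (5)·(3/10) + (2)·(1/5) = 7/5.
The best pure response is right with expected payoff 7/5.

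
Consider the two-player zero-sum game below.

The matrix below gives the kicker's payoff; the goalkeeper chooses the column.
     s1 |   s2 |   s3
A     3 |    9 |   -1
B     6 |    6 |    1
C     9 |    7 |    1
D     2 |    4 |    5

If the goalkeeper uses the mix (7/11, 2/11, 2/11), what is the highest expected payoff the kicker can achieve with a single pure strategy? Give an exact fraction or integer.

79/11

A: (3)·(7/11) + (9)·(2/11) + (-1)·(2/11) = 37/11.
B: (6)·(7/11) + (6)·(2/11) + (1)·(2/11) = 56/11.
C: (9)·(7/11) + (7)·(2/11) + (1)·(2/11) = 79/11.
D: (2)·(7/11) + (4)·(2/11) + (5)·(2/11) = 32/11.
The best pure response is C with expected payoff 79/11.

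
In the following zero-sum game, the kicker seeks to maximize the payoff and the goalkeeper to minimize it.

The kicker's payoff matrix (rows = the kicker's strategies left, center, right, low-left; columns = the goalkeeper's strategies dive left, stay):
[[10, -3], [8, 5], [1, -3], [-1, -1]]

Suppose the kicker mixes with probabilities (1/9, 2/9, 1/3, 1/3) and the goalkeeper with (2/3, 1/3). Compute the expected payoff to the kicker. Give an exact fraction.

Against (2/3, 1/3), each row's expected payoff is left: 17/3; center: 7; right: -1/3; low-left: -1.
Taking the (1/9, 2/9, 1/3, 1/3)-weighted average: (1/9)·(17/3) + (2/9)·(7) + (1/3)·(-1/3) + (1/3)·(-1) = 47/27.

47/27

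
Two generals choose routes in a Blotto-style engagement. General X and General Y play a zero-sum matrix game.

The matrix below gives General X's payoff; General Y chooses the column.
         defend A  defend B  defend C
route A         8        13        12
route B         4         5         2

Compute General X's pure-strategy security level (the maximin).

8

The worst-case payoff for each row is route A: 8, route B: 2.
The best of these is 8.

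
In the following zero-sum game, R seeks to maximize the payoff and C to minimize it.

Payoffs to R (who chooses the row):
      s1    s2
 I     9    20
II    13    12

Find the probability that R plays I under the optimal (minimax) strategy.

Row minima are 9 and 12, so R's maximin is 12; column maxima are 13 and 20, so C's minimax is 13. These differ, so the equilibrium is in mixed strategies.
Let R play I with probability p. C is indifferent when 9p + 13(1−p) = 20p + 12(1−p), giving p = 1/12.

1/12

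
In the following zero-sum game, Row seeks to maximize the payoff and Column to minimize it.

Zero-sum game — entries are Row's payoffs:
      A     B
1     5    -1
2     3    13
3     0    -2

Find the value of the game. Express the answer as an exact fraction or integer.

Row 3 is strictly dominated by row 1, so Row never plays it.
The remaining 2×2 game on (1, 2) × (A, B) has no saddle point. Let Row play 1 with probability p; indifference gives 5p + 3(1−p) = −p + 13(1−p), so p = 5/8.
Similarly Column's optimal q on A is 7/8, and the value is 5·(7/8) + (-1)·(1/8) = 17/4.

17/4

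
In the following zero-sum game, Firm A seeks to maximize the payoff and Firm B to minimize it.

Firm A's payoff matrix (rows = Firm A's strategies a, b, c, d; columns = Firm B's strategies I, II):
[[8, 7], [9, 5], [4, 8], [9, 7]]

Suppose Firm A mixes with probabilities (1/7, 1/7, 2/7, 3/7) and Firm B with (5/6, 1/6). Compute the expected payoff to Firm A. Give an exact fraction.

103/14

Against (5/6, 1/6), each row's expected payoff is a: 47/6; b: 25/3; c: 14/3; d: 26/3.
Taking the (1/7, 1/7, 2/7, 3/7)-weighted average: (1/7)·(47/6) + (1/7)·(25/3) + (2/7)·(14/3) + (3/7)·(26/3) = 103/14.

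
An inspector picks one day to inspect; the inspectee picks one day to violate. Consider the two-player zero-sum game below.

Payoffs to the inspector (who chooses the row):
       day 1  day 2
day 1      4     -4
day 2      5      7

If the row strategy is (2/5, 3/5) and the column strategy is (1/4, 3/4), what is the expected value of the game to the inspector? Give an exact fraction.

Against (1/4, 3/4), each row's expected payoff is day 1: -2; day 2: 13/2.
Taking the (2/5, 3/5)-weighted average: (2/5)·(-2) + (3/5)·(13/2) = 31/10.

31/10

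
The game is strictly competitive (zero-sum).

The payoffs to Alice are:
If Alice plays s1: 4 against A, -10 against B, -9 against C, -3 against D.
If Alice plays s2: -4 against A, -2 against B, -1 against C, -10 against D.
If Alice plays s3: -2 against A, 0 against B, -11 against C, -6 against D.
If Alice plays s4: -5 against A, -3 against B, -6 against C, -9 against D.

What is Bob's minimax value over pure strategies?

The worst case (largest entry) in each column is A: 4, B: 0, C: -1, D: -3.
The best (smallest) of these is -3.

-3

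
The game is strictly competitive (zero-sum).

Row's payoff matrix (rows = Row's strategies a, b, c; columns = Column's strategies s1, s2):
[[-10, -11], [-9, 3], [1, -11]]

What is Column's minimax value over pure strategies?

1

The worst case (largest entry) in each column is s1: 1, s2: 3.
The best (smallest) of these is 1.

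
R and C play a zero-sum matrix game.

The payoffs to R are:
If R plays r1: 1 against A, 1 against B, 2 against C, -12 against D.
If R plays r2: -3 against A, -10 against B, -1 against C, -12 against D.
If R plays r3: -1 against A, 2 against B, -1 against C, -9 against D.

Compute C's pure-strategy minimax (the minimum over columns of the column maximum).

The worst case (largest entry) in each column is A: 1, B: 2, C: 2, D: -9.
The best (smallest) of these is -9.

-9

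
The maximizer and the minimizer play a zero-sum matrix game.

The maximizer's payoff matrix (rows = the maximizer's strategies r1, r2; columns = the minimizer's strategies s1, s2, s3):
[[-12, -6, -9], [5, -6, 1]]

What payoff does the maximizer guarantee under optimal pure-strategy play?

-6

Row minima: -12, -6 → the maximizer's maximin is -6.
Column maxima: 5, -6, 1 → the minimizer's minimax is -6.
They coincide at (r2, s2), so the value is -6.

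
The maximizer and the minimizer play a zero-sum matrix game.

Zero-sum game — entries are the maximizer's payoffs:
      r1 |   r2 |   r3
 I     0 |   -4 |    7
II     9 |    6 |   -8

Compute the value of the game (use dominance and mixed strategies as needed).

2/5

Column r1 is strictly dominated by r2 for the minimizer (it gives the maximizer more in every row).
The remaining 2×2 game on (I, II) × (r2, r3) has no saddle point. Let the maximizer play I with probability p; indifference gives −4p + 6(1−p) = 7p − 8(1−p), so p = 14/25.
Similarly the minimizer's optimal q on r2 is 3/5, and the value is -4·(3/5) + (7)·(2/5) = 2/5.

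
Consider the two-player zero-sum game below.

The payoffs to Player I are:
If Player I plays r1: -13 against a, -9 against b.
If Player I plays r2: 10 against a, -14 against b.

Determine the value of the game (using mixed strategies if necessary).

-68/7

Row minima are -13 and -14, so Player I's maximin is -13; column maxima are 10 and -9, so Player II's minimax is -9. These differ, so the equilibrium is in mixed strategies.
Let Player I play r1 with probability p. Player II is indifferent when −13p + 10(1−p) = −9p − 14(1−p), giving p = 6/7.
Let Player II play a with probability q. Player I is indifferent when −13q − 9(1−q) = 10q − 14(1−q), giving q = 5/28.
The value is -13·(5/28) + (-9)·(23/28) = -68/7.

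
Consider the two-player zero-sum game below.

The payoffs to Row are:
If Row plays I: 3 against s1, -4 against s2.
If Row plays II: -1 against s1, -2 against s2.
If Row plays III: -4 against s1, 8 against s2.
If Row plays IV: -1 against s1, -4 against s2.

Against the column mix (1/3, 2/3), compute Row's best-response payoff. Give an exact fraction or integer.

I: (3)·(1/3) + (-4)·(2/3) = -5/3.
II: (-1)·(1/3) + (-2)·(2/3) = -5/3.
III: (-4)·(1/3) + (8)·(2/3) = 4.
IV: (-1)·(1/3) + (-4)·(2/3) = -3.
The best pure response is III with expected payoff 4.

4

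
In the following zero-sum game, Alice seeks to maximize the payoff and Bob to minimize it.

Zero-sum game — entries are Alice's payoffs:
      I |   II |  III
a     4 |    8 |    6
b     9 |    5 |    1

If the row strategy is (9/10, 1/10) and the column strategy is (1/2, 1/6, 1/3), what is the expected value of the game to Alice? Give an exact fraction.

Against (1/2, 1/6, 1/3), each row's expected payoff is a: 16/3; b: 17/3.
Taking the (9/10, 1/10)-weighted average: (9/10)·(16/3) + (1/10)·(17/3) = 161/30.

161/30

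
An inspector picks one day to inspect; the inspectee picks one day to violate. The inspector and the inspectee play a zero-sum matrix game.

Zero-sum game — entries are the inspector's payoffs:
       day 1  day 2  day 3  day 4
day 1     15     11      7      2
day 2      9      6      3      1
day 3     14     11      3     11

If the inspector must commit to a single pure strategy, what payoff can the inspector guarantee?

The worst-case payoff for each row is day 1: 2, day 2: 1, day 3: 3.
The best of these is 3.

3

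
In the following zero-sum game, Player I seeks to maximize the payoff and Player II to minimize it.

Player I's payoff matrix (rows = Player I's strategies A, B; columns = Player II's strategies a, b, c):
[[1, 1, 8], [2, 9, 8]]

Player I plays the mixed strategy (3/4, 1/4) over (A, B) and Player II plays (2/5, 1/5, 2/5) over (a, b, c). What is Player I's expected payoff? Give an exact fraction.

43/10

Against (2/5, 1/5, 2/5), each row's expected payoff is A: 19/5; B: 29/5.
Taking the (3/4, 1/4)-weighted average: (3/4)·(19/5) + (1/4)·(29/5) = 43/10.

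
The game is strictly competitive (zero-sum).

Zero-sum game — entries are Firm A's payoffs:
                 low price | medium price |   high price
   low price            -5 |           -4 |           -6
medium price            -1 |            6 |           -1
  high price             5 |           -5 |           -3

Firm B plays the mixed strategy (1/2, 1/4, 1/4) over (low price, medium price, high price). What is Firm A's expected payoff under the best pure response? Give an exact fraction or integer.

3/4

low price: (-5)·(1/2) + (-4)·(1/4) + (-6)·(1/4) = -5.
medium price: (-1)·(1/2) + (6)·(1/4) + (-1)·(1/4) = 3/4.
high price: (5)·(1/2) + (-5)·(1/4) + (-3)·(1/4) = 1/2.
The best pure response is medium price with expected payoff 3/4.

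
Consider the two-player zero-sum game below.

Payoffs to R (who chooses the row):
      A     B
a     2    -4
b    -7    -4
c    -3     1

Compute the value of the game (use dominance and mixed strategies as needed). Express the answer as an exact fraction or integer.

Row b is strictly dominated by row c, so R never plays it.
The remaining 2×2 game on (a, c) × (A, B) has no saddle point. Let R play a with probability p; indifference gives 2p − 3(1−p) = −4p + (1−p), so p = 2/5.
Similarly C's optimal q on A is 1/2, and the value is 2·(1/2) + (-4)·(1/2) = -1.

-1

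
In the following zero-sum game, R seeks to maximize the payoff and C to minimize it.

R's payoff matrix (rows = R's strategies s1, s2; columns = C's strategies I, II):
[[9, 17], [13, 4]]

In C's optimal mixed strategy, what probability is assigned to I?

Row minima are 9 and 4, so R's maximin is 9; column maxima are 13 and 17, so C's minimax is 13. These differ, so the equilibrium is in mixed strategies.
Let C play I with probability q. R is indifferent when 9q + 17(1−q) = 13q + 4(1−q), giving q = 13/17.

13/17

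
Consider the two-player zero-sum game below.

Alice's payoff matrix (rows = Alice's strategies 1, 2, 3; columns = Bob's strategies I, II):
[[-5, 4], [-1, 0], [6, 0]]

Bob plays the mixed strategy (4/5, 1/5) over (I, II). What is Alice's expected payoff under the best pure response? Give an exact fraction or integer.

24/5

1: (-5)·(4/5) + (4)·(1/5) = -16/5.
2: (-1)·(4/5) + (0)·(1/5) = -4/5.
3: (6)·(4/5) + (0)·(1/5) = 24/5.
The best pure response is 3 with expected payoff 24/5.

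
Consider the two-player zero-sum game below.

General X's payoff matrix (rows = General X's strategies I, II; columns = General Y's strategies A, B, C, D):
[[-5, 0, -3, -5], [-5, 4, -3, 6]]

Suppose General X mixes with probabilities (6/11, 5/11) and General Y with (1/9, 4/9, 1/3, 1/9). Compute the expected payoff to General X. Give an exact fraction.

-74/99

Against (1/9, 4/9, 1/3, 1/9), each row's expected payoff is I: -19/9; II: 8/9.
Taking the (6/11, 5/11)-weighted average: (6/11)·(-19/9) + (5/11)·(8/9) = -74/99.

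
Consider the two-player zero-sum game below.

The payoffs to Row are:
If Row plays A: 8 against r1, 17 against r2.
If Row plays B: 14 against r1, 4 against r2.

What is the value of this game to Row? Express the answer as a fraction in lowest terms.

206/19

Row minima are 8 and 4, so Row's maximin is 8; column maxima are 14 and 17, so Column's minimax is 14. These differ, so the equilibrium is in mixed strategies.
Let Row play A with probability p. Column is indifferent when 8p + 14(1−p) = 17p + 4(1−p), giving p = 10/19.
Let Column play r1 with probability q. Row is indifferent when 8q + 17(1−q) = 14q + 4(1−q), giving q = 13/19.
The value is 8·(13/19) + (17)·(6/19) = 206/19.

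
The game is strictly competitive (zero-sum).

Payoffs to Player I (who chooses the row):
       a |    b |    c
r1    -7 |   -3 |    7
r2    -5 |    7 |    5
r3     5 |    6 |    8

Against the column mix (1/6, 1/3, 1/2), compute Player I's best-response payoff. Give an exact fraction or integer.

r1: (-7)·(1/6) + (-3)·(1/3) + (7)·(1/2) = 4/3.
r2: (-5)·(1/6) + (7)·(1/3) + (5)·(1/2) = 4.
r3: (5)·(1/6) + (6)·(1/3) + (8)·(1/2) = 41/6.
The best pure response is r3 with expected payoff 41/6.

41/6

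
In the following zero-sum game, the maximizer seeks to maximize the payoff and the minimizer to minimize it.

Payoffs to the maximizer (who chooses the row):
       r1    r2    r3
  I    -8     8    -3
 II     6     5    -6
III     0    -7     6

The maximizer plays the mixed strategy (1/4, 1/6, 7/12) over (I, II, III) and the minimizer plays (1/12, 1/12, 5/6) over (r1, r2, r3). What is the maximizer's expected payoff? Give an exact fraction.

Against (1/12, 1/12, 5/6), each row's expected payoff is I: -5/2; II: -49/12; III: 53/12.
Taking the (1/4, 1/6, 7/12)-weighted average: (1/4)·(-5/2) + (1/6)·(-49/12) + (7/12)·(53/12) = 61/48.

61/48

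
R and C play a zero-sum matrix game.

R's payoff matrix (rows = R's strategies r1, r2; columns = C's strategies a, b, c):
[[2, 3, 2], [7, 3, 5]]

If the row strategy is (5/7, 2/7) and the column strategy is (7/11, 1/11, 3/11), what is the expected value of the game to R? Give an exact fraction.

Against (7/11, 1/11, 3/11), each row's expected payoff is r1: 23/11; r2: 67/11.
Taking the (5/7, 2/7)-weighted average: (5/7)·(23/11) + (2/7)·(67/11) = 249/77.

249/77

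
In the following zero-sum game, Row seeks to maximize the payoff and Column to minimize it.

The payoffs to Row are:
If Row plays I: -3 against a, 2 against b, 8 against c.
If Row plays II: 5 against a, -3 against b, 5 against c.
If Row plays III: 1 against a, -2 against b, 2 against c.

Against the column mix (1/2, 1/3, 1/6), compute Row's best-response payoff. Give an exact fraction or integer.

I: (-3)·(1/2) + (2)·(1/3) + (8)·(1/6) = 1/2.
II: (5)·(1/2) + (-3)·(1/3) + (5)·(1/6) = 7/3.
III: (1)·(1/2) + (-2)·(1/3) + (2)·(1/6) = 1/6.
The best pure response is II with expected payoff 7/3.

7/3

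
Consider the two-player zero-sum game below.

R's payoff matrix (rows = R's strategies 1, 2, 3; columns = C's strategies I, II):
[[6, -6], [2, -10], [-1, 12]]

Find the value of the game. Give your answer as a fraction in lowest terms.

Row 2 is strictly dominated by row 1, so R never plays it.
The remaining 2×2 game on (1, 3) × (I, II) has no saddle point. Let R play 1 with probability p; indifference gives 6p − (1−p) = −6p + 12(1−p), so p = 13/25.
Similarly C's optimal q on I is 18/25, and the value is 6·(18/25) + (-6)·(7/25) = 66/25.

66/25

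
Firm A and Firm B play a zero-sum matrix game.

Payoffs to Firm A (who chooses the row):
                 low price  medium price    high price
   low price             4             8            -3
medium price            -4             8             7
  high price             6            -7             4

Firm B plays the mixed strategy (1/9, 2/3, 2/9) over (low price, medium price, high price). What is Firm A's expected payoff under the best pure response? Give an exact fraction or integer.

58/9

low price: (4)·(1/9) + (8)·(2/3) + (-3)·(2/9) = 46/9.
medium price: (-4)·(1/9) + (8)·(2/3) + (7)·(2/9) = 58/9.
high price: (6)·(1/9) + (-7)·(2/3) + (4)·(2/9) = -28/9.
The best pure response is medium price with expected payoff 58/9.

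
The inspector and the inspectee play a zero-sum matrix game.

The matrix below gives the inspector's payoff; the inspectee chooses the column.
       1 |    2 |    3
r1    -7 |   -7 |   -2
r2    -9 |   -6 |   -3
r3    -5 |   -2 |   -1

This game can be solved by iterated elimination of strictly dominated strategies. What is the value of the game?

Row r1 is strictly dominated by row r3 (-5>-7, -2>-7, -1>-2); eliminate r1.
Row r2 is strictly dominated by row r3 (-5>-9, -2>-6, -1>-3); eliminate r2.
Column 2 is strictly dominated by 1 for the inspectee (-5<-2); eliminate 2.
Column 3 is strictly dominated by 1 for the inspectee (-5<-1); eliminate 3.
Only (r3, 1) remains, with payoff -5.

-5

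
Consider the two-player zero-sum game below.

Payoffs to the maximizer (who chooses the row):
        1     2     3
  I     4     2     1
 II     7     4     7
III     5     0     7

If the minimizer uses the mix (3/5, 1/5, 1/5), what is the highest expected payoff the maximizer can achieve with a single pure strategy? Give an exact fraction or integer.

I: (4)·(3/5) + (2)·(1/5) + (1)·(1/5) = 3.
II: (7)·(3/5) + (4)·(1/5) + (7)·(1/5) = 32/5.
III: (5)·(3/5) + (0)·(1/5) + (7)·(1/5) = 22/5.
The best pure response is II with expected payoff 32/5.

32/5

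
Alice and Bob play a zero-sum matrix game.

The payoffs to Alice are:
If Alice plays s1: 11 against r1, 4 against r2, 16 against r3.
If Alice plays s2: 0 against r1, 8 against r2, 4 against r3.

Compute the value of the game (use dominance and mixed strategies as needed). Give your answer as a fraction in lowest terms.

Column r3 is strictly dominated by r1 for Bob (it gives Alice more in every row).
The remaining 2×2 game on (s1, s2) × (r1, r2) has no saddle point. Let Alice play s1 with probability p; indifference gives 11p = 4p + 8(1−p), so p = 8/15.
Similarly Bob's optimal q on r1 is 4/15, and the value is 11·(4/15) + (4)·(11/15) = 88/15.

88/15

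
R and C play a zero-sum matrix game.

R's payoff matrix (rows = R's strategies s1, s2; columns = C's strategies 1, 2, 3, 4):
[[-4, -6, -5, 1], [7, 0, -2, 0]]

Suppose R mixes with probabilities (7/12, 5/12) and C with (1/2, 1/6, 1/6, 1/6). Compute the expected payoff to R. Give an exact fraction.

-59/72

Against (1/2, 1/6, 1/6, 1/6), each row's expected payoff is s1: -11/3; s2: 19/6.
Taking the (7/12, 5/12)-weighted average: (7/12)·(-11/3) + (5/12)·(19/6) = -59/72.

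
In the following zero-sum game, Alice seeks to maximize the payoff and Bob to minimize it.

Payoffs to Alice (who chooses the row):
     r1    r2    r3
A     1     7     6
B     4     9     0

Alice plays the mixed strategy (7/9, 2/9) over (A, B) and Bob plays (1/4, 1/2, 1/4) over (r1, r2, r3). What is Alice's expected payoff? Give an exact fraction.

Against (1/4, 1/2, 1/4), each row's expected payoff is A: 21/4; B: 11/2.
Taking the (7/9, 2/9)-weighted average: (7/9)·(21/4) + (2/9)·(11/2) = 191/36.

191/36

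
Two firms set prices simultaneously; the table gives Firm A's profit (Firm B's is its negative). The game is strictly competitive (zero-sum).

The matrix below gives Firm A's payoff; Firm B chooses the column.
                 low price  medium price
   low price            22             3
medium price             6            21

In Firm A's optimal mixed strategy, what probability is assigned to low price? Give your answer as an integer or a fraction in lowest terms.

15/34

Row minima are 3 and 6, so Firm A's maximin is 6; column maxima are 22 and 21, so Firm B's minimax is 21. These differ, so the equilibrium is in mixed strategies.
Let Firm A play low price with probability p. Firm B is indifferent when 22p + 6(1−p) = 3p + 21(1−p), giving p = 15/34.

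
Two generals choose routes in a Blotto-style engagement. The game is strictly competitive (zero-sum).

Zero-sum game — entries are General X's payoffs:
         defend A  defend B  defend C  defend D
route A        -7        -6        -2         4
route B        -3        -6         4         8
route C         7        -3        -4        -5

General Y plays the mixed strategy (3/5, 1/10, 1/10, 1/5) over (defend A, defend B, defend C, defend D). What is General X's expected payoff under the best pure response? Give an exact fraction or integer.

route A: (-7)·(3/5) + (-6)·(1/10) + (-2)·(1/10) + (4)·(1/5) = -21/5.
route B: (-3)·(3/5) + (-6)·(1/10) + (4)·(1/10) + (8)·(1/5) = -2/5.
route C: (7)·(3/5) + (-3)·(1/10) + (-4)·(1/10) + (-5)·(1/5) = 5/2.
The best pure response is route C with expected payoff 5/2.

5/2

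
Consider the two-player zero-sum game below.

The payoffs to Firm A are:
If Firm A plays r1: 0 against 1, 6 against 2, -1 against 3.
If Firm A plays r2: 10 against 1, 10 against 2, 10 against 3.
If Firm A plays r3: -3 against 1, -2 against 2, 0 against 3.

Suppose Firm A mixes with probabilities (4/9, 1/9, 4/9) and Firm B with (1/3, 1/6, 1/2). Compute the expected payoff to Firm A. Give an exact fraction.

20/27

Against (1/3, 1/6, 1/2), each row's expected payoff is r1: 1/2; r2: 10; r3: -4/3.
Taking the (4/9, 1/9, 4/9)-weighted average: (4/9)·(1/2) + (1/9)·(10) + (4/9)·(-4/3) = 20/27.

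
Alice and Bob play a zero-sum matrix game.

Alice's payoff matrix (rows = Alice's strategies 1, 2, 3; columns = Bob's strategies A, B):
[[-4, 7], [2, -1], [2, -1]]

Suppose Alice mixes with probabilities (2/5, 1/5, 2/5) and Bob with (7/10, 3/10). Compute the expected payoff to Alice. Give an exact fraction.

19/50

Against (7/10, 3/10), each row's expected payoff is 1: -7/10; 2: 11/10; 3: 11/10.
Taking the (2/5, 1/5, 2/5)-weighted average: (2/5)·(-7/10) + (1/5)·(11/10) + (2/5)·(11/10) = 19/50.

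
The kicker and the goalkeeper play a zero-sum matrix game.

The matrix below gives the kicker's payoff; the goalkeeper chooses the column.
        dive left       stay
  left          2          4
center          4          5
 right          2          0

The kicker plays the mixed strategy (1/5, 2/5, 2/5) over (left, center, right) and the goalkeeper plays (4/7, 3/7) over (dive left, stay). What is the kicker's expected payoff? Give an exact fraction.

14/5

Against (4/7, 3/7), each row's expected payoff is left: 20/7; center: 31/7; right: 8/7.
Taking the (1/5, 2/5, 2/5)-weighted average: (1/5)·(20/7) + (2/5)·(31/7) + (2/5)·(8/7) = 14/5.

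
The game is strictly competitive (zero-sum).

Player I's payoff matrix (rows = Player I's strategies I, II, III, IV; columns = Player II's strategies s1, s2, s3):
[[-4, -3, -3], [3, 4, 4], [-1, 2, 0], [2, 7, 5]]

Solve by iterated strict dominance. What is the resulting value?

Column s3 is strictly dominated by s1 for Player II (-4<-3, 3<4, -1<0, 2<5); eliminate s3.
Row III is strictly dominated by row II (3>-1, 4>2); eliminate III.
Row I is strictly dominated by row II (3>-4, 4>-3); eliminate I.
Column s2 is strictly dominated by s1 for Player II (3<4, 2<7); eliminate s2.
Row IV is strictly dominated by row II (3>2); eliminate IV.
Only (II, s1) remains, with payoff 3.

3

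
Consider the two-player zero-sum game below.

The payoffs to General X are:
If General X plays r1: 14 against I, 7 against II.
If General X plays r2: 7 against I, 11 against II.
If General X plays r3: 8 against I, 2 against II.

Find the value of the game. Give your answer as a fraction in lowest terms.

105/11

Row r3 is strictly dominated by row r1, so General X never plays it.
The remaining 2×2 game on (r1, r2) × (I, II) has no saddle point. Let General X play r1 with probability p; indifference gives 14p + 7(1−p) = 7p + 11(1−p), so p = 4/11.
Similarly General Y's optimal q on I is 4/11, and the value is 14·(4/11) + (7)·(7/11) = 105/11.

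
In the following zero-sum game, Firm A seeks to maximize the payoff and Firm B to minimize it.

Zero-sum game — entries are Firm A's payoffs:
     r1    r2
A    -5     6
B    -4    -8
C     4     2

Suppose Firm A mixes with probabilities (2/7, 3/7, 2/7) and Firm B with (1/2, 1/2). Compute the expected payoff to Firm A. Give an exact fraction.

Against (1/2, 1/2), each row's expected payoff is A: 1/2; B: -6; C: 3.
Taking the (2/7, 3/7, 2/7)-weighted average: (2/7)·(1/2) + (3/7)·(-6) + (2/7)·(3) = -11/7.

-11/7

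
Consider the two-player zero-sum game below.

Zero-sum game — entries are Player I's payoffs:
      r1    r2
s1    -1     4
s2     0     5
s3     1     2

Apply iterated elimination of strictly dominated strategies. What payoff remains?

Row s1 is strictly dominated by row s2 (0>-1, 5>4); eliminate s1.
Column r2 is strictly dominated by r1 for Player II (0<5, 1<2); eliminate r2.
Row s2 is strictly dominated by row s3 (1>0); eliminate s2.
Only (s3, r1) remains, with payoff 1.

1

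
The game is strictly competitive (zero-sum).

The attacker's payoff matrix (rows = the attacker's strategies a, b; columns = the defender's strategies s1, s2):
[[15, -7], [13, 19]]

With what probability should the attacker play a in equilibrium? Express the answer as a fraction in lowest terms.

Row minima are -7 and 13, so the attacker's maximin is 13; column maxima are 15 and 19, so the defender's minimax is 15. These differ, so the equilibrium is in mixed strategies.
Let the attacker play a with probability p. The defender is indifferent when 15p + 13(1−p) = −7p + 19(1−p), giving p = 3/14.

3/14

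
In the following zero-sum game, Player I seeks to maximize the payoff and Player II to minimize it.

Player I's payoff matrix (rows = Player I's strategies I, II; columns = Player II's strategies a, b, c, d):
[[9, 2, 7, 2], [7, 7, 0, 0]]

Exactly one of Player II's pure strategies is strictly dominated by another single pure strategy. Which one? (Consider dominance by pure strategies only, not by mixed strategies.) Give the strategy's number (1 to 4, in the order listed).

1

Player II prefers columns that give Player I less. Compare a with c: 7 < 9, 0 < 7.
So c strictly dominates a for Player II; a is strictly dominated.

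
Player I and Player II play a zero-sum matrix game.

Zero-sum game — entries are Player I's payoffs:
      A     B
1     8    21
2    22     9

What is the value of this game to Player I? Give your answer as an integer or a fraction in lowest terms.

15

Row minima are 8 and 9, so Player I's maximin is 9; column maxima are 22 and 21, so Player II's minimax is 21. These differ, so the equilibrium is in mixed strategies.
Let Player I play 1 with probability p. Player II is indifferent when 8p + 22(1−p) = 21p + 9(1−p), giving p = 1/2.
Let Player II play A with probability q. Player I is indifferent when 8q + 21(1−q) = 22q + 9(1−q), giving q = 6/13.
The value is 8·(6/13) + (21)·(7/13) = 15.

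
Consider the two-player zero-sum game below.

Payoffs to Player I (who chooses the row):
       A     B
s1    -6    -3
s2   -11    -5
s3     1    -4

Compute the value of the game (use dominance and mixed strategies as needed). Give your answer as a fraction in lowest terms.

-27/8

Row s2 is strictly dominated by row s1, so Player I never plays it.
The remaining 2×2 game on (s1, s3) × (A, B) has no saddle point. Let Player I play s1 with probability p; indifference gives −6p + (1−p) = −3p − 4(1−p), so p = 5/8.
Similarly Player II's optimal q on A is 1/8, and the value is -6·(1/8) + (-3)·(7/8) = -27/8.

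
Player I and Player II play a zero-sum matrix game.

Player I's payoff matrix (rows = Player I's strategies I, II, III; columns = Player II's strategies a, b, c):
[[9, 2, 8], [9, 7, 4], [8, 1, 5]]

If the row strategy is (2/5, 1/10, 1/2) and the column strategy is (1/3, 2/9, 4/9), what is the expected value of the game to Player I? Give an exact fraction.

539/90

Against (1/3, 2/9, 4/9), each row's expected payoff is I: 7; II: 19/3; III: 46/9.
Taking the (2/5, 1/10, 1/2)-weighted average: (2/5)·(7) + (1/10)·(19/3) + (1/2)·(46/9) = 539/90.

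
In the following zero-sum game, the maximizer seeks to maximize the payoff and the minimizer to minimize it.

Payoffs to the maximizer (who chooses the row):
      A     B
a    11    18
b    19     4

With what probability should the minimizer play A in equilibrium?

7/11

Row minima are 11 and 4, so the maximizer's maximin is 11; column maxima are 19 and 18, so the minimizer's minimax is 18. These differ, so the equilibrium is in mixed strategies.
Let the minimizer play A with probability q. The maximizer is indifferent when 11q + 18(1−q) = 19q + 4(1−q), giving q = 7/11.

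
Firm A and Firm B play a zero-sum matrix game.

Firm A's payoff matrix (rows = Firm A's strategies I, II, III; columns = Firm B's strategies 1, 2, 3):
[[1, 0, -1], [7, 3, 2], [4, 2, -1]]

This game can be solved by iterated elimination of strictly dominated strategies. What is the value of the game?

2

Row I is strictly dominated by row II (7>1, 3>0, 2>-1); eliminate I.
Column 2 is strictly dominated by 3 for Firm B (2<3, -1<2); eliminate 2.
Row III is strictly dominated by row II (7>4, 2>-1); eliminate III.
Column 1 is strictly dominated by 3 for Firm B (2<7); eliminate 1.
Only (II, 3) remains, with payoff 2.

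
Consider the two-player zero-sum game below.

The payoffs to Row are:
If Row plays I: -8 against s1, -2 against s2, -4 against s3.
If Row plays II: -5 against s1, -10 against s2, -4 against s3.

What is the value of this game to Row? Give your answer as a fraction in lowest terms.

Column s3 is strictly dominated by s1 for Column (it gives Row more in every row).
The remaining 2×2 game on (I, II) × (s1, s2) has no saddle point. Let Row play I with probability p; indifference gives −8p − 5(1−p) = −2p − 10(1−p), so p = 5/11.
Similarly Column's optimal q on s1 is 8/11, and the value is -8·(8/11) + (-2)·(3/11) = -70/11.

-70/11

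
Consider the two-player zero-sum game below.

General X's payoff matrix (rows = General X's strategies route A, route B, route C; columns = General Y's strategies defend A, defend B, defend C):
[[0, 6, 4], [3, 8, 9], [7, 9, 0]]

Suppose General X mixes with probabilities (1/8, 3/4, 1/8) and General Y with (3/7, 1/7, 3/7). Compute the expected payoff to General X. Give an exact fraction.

Against (3/7, 1/7, 3/7), each row's expected payoff is route A: 18/7; route B: 44/7; route C: 30/7.
Taking the (1/8, 3/4, 1/8)-weighted average: (1/8)·(18/7) + (3/4)·(44/7) + (1/8)·(30/7) = 39/7.

39/7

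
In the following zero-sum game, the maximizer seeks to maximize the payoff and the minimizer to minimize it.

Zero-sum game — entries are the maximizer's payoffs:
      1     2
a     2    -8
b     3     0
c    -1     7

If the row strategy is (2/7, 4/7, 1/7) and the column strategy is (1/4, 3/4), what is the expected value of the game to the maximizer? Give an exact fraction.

-3/7

Against (1/4, 3/4), each row's expected payoff is a: -11/2; b: 3/4; c: 5.
Taking the (2/7, 4/7, 1/7)-weighted average: (2/7)·(-11/2) + (4/7)·(3/4) + (1/7)·(5) = -3/7.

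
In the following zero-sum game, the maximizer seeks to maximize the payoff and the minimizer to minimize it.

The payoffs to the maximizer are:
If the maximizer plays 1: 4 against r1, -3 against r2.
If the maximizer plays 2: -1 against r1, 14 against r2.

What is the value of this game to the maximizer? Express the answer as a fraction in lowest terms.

Row minima are -3 and -1, so the maximizer's maximin is -1; column maxima are 4 and 14, so the minimizer's minimax is 4. These differ, so the equilibrium is in mixed strategies.
Let the maximizer play 1 with probability p. The minimizer is indifferent when 4p − (1−p) = −3p + 14(1−p), giving p = 15/22.
Let the minimizer play r1 with probability q. The maximizer is indifferent when 4q − 3(1−q) = −q + 14(1−q), giving q = 17/22.
The value is 4·(17/22) + (-3)·(5/22) = 53/22.

53/22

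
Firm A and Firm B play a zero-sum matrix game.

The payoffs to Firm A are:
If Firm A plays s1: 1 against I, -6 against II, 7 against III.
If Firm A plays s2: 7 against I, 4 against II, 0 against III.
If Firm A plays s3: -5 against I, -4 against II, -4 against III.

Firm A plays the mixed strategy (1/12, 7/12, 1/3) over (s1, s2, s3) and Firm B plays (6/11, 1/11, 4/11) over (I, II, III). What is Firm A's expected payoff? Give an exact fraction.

25/22

Against (6/11, 1/11, 4/11), each row's expected payoff is s1: 28/11; s2: 46/11; s3: -50/11.
Taking the (1/12, 7/12, 1/3)-weighted average: (1/12)·(28/11) + (7/12)·(46/11) + (1/3)·(-50/11) = 25/22.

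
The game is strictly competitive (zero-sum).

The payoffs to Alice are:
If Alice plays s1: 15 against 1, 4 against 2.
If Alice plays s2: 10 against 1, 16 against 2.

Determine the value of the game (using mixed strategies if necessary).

Row minima are 4 and 10, so Alice's maximin is 10; column maxima are 15 and 16, so Bob's minimax is 15. These differ, so the equilibrium is in mixed strategies.
Let Alice play s1 with probability p. Bob is indifferent when 15p + 10(1−p) = 4p + 16(1−p), giving p = 6/17.
Let Bob play 1 with probability q. Alice is indifferent when 15q + 4(1−q) = 10q + 16(1−q), giving q = 12/17.
The value is 15·(12/17) + (4)·(5/17) = 200/17.

200/17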